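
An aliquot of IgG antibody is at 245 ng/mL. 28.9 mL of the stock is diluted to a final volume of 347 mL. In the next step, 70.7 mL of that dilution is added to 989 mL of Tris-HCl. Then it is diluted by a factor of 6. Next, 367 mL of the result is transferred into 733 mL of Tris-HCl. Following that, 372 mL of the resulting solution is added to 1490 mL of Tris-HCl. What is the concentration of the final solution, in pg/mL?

Overall dilution factor = 12.01 × 14.99 × 6 × 2.997 × 5.005 = 1.62 × 10⁴.
245 ng/mL / 1.62 × 10⁴ = 0.0151 ng/mL = 15.1 pg/mL.

15.1 pg/mL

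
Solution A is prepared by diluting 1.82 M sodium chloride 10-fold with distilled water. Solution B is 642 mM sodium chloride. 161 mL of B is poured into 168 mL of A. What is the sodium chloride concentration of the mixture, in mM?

407 mM

C_A = 1.82 M / 10 = 0.182 M.
C_B = 642 mM = 0.642 M.
C_mix = (C_A·V_A + C_B·V_B)/(V_A + V_B) = (0.182×168 + 0.642×161) / 329.0 = 0.407 M = 407 mM.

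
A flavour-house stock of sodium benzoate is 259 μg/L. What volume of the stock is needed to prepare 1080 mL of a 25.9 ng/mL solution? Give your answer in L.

25.9 ng/mL = 25.9 μg/L.
V₁ = C₂V₂/C₁ = 25.9 × 1080 / 259 = 108 mL = 0.108 L.

0.108 L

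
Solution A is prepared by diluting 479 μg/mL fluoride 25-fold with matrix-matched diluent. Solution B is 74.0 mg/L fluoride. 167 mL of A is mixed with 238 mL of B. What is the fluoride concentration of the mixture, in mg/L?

51.4 mg/L

C_A = 479 μg/mL / 25 = 19.2 μg/mL.
C_B = 74.0 mg/L = 74.0 μg/mL.
C_mix = (C_A·V_A + C_B·V_B)/(V_A + V_B) = (19.2×167 + 74.0×238) / 405.0 = 51.4 μg/mL = 51.4 mg/L.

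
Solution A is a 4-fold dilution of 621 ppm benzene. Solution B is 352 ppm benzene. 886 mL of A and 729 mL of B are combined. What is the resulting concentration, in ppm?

244 ppm

C_A = 621 ppm / 4 = 155 ppm.
C_mix = (C_A·V_A + C_B·V_B)/(V_A + V_B) = (155×886 + 352×729) / 1615 = 244 ppm.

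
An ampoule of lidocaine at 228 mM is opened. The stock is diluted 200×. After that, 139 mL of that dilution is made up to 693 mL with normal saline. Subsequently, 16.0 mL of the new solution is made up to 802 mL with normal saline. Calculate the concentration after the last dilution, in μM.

4.56 μM

Overall dilution factor = 200 × 4.986 × 50.12 = 5.00 × 10⁴.
228 mM / 5.00 × 10⁴ = 4.56 × 10⁻³ mM = 4.56 μM.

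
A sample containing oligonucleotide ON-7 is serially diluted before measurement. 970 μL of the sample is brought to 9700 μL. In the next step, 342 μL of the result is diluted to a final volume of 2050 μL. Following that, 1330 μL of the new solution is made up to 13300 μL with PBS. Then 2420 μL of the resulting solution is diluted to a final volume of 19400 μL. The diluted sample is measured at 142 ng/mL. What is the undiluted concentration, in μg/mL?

Overall dilution factor = 10 × 5.994 × 10 × 8.017 = 4805.
Original = 142 ng/mL × 4805 = 6.82 × 10⁵ ng/mL = 682 μg/mL.

682 μg/mL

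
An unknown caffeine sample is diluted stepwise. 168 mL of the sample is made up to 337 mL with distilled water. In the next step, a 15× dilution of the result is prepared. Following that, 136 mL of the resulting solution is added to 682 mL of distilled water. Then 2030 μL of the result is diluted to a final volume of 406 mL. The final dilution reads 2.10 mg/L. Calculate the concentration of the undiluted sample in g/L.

76.0 g/L

Overall dilution factor = 2.006 × 15 × 6.015 × 200 = 3.62 × 10⁴.
Original = 2.10 mg/L × 3.62 × 10⁴ = 7.60 × 10⁴ mg/L = 76.0 g/L.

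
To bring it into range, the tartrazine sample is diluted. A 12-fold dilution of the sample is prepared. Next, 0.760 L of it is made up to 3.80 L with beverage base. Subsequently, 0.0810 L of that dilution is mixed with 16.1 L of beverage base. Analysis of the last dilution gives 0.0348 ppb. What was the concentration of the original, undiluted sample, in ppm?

0.417 ppm

Overall dilution factor = 12 × 5 × 199.8 = 1.20 × 10⁴.
Original = 0.0348 ppb × 1.20 × 10⁴ = 417 ppb = 0.417 ppm.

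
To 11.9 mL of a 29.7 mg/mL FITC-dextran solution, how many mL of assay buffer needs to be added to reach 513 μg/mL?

677 mL

513 μg/mL = 0.513 mg/mL.
V₂ = C₁V₁/C₂ = 29.7 × 11.9 / 0.513 = 689 mL.
Diluent to add = V₂ − V₁ = 689 − 11.9 = 677 mL.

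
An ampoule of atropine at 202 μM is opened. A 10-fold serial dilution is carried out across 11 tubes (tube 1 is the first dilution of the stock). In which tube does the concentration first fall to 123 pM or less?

tube 7

Tube n has concentration 202 μM / 10ⁿ.
Need 10ⁿ ≥ 202 μM / 123 pM = 1.64 × 10⁶, so n ≥ 6.22.
First such tube: n = 7.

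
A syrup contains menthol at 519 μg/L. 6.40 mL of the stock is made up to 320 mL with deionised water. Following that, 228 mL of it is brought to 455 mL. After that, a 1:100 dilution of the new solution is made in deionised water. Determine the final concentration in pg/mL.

Overall dilution factor = 50 × 1.996 × 100 = 9978.
519 μg/L / 9978 = 0.0520 μg/L = 52.0 pg/mL.

52.0 pg/mL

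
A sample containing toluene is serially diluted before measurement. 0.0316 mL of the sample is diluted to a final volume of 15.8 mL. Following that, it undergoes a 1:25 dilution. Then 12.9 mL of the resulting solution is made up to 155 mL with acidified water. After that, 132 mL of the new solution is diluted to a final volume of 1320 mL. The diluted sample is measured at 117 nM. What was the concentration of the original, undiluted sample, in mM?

Overall dilution factor = 500 × 25 × 12.02 × 10 = 1.50 × 10⁶.
Original = 117 nM × 1.50 × 10⁶ = 1.76 × 10⁸ nM = 176 mM.

176 mM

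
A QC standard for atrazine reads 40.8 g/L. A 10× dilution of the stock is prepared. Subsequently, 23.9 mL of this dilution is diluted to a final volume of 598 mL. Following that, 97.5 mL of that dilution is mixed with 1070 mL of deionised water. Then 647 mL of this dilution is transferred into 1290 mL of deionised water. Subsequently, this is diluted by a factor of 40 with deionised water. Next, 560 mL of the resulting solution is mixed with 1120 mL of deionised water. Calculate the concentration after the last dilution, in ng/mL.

37.9 ng/mL

Overall dilution factor = 10 × 25.02 × 11.97 × 2.994 × 40 × 3 = 1.08 × 10⁶.
40.8 g/L / 1.08 × 10⁶ = 3.79 × 10⁻⁵ g/L = 37.9 ng/mL.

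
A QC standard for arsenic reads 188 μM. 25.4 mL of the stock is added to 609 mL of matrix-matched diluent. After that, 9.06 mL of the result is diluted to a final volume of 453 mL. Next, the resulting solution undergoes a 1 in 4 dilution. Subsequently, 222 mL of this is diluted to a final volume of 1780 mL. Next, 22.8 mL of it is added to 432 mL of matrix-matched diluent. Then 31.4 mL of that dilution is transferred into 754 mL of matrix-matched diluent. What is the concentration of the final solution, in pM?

Overall dilution factor = 24.98 × 50 × 4 × 8.018 × 19.95 × 25.01 = 2.00 × 10⁷.
188 μM / 2.00 × 10⁷ = 9.41 × 10⁻⁶ μM = 9.41 pM.

9.41 pM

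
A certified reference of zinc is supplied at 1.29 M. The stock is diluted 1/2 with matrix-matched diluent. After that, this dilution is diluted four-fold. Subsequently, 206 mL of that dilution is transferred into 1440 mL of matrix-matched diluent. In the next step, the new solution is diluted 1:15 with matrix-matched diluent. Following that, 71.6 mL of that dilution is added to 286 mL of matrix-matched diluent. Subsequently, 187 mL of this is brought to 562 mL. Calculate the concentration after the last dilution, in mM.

Overall dilution factor = 2 × 4 × 7.990 × 15 × 4.994 × 3.005 = 1.44 × 10⁴.
1.29 M / 1.44 × 10⁴ = 8.96 × 10⁻⁵ M = 0.0896 mM.

0.0896 mM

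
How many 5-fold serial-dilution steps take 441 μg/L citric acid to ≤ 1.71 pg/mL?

8

Need 5ⁿ ≥ 2.58 × 10⁵, so n ≥ log(2.58 × 10⁵)/log(5) = 7.74.
Minimum whole steps: n = 8.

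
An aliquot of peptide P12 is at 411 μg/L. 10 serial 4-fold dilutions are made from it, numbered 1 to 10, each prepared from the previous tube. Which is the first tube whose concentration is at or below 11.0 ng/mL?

Tube n has concentration 411 μg/L / 4ⁿ.
Need 4ⁿ ≥ 411 μg/L / 11.0 ng/mL = 37.4, so n ≥ 2.61.
First such tube: n = 3.

tube 3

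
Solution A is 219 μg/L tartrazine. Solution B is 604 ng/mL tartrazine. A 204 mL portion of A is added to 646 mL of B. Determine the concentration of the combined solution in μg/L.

512 μg/L

C_B = 604 ng/mL = 604 μg/L.
C_mix = (C_A·V_A + C_B·V_B)/(V_A + V_B) = (219×204 + 604×646) / 850.0 = 512 μg/L.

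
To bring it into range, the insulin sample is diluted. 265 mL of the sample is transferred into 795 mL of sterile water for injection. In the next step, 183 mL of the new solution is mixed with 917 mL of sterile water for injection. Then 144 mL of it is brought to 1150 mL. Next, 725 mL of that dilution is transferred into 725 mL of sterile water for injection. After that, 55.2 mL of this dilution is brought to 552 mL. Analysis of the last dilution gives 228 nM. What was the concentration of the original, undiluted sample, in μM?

Overall dilution factor = 4 × 6.011 × 7.986 × 2 × 10 = 3840.
Original = 228 nM × 3840 = 8.76 × 10⁵ nM = 876 μM.

876 μM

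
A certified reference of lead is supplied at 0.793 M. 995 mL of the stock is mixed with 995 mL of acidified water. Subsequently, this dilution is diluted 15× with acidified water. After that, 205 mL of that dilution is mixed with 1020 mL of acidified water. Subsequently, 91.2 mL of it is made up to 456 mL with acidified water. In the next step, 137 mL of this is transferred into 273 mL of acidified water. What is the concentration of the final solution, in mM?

0.296 mM

Overall dilution factor = 2 × 15 × 5.976 × 5 × 2.993 = 2682.
0.793 M / 2682 = 2.96 × 10⁻⁴ M = 0.296 mM.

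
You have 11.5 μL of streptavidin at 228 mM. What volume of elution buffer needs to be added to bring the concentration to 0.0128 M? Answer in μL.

0.0128 M = 12.8 mM.
V₂ = C₁V₁/C₂ = 228 × 11.5 / 12.8 = 205 μL.
Diluent to add = V₂ − V₁ = 205 − 11.5 = 193 μL.

193 μL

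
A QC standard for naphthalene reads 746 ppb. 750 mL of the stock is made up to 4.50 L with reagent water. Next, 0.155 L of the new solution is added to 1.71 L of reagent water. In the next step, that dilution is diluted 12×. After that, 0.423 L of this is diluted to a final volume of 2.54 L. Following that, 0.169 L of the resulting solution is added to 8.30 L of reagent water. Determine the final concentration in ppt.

Overall dilution factor = 6 × 12.03 × 12 × 6.005 × 50.11 = 2.61 × 10⁵.
746 ppb / 2.61 × 10⁵ = 2.86 × 10⁻³ ppb = 2.86 ppt.

2.86 ppt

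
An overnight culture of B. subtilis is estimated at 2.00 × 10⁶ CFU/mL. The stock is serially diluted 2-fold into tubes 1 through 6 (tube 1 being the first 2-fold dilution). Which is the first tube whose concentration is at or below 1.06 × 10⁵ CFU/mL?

Tube n has concentration 2.00 × 10⁶ CFU/mL / 2ⁿ.
Need 2ⁿ ≥ 2.00 × 10⁶ CFU/mL / 1.06 × 10⁵ CFU/mL = 18.9, so n ≥ 4.24.
First such tube: n = 5.

tube 5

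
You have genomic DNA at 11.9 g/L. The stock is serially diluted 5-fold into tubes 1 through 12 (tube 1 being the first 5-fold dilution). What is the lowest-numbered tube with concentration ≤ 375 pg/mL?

tube 11

Tube n has concentration 11.9 g/L / 5ⁿ.
Need 5ⁿ ≥ 11.9 g/L / 375 pg/mL = 3.17 × 10⁷, so n ≥ 10.73.
First such tube: n = 11.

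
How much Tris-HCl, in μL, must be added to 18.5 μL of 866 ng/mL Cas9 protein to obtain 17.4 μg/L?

17.4 μg/L = 17.4 ng/mL.
V₂ = C₁V₁/C₂ = 866 × 18.5 / 17.4 = 921 μL.
Diluent to add = V₂ − V₁ = 921 − 18.5 = 902 μL.

902 μL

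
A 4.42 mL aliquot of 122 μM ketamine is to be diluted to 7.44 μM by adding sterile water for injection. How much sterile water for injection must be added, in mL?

V₂ = C₁V₁/C₂ = 122 × 4.42 / 7.44 = 72.5 mL.
Diluent to add = V₂ − V₁ = 72.5 − 4.42 = 68.1 mL.

68.1 mL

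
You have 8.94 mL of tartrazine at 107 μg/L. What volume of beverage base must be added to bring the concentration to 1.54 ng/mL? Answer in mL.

612 mL

1.54 ng/mL = 1.54 μg/L.
V₂ = C₁V₁/C₂ = 107 × 8.94 / 1.54 = 621 mL.
Diluent to add = V₂ − V₁ = 621 − 8.94 = 612 mL.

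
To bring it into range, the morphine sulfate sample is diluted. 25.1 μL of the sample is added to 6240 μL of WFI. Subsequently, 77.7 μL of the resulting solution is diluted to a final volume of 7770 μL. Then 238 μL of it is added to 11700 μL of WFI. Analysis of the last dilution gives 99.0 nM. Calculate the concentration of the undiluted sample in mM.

124 mM

Overall dilution factor = 249.6 × 100 × 50.16 = 1.25 × 10⁶.
Original = 99.0 nM × 1.25 × 10⁶ = 1.24 × 10⁸ nM = 124 mM.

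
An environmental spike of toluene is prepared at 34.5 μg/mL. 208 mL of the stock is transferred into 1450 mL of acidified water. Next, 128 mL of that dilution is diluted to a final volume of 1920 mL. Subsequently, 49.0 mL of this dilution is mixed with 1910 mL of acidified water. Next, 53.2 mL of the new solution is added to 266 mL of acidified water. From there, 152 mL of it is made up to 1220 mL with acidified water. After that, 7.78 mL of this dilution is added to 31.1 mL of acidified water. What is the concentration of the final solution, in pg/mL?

30.0 pg/mL

Overall dilution factor = 7.971 × 15 × 39.98 × 6 × 8.026 × 4.997 = 1.15 × 10⁶.
34.5 μg/mL / 1.15 × 10⁶ = 3.00 × 10⁻⁵ μg/mL = 30.0 pg/mL.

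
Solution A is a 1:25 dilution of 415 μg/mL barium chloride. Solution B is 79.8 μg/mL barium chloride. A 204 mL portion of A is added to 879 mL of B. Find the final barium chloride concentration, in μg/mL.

67.9 μg/mL

C_A = 415 μg/mL / 25 = 16.6 μg/mL.
C_mix = (C_A·V_A + C_B·V_B)/(V_A + V_B) = (16.6×204 + 79.8×879) / 1083 = 67.9 μg/mL.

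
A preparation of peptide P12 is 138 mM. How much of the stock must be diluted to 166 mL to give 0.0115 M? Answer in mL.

0.0115 M = 11.5 mM.
V₁ = C₂V₂/C₁ = 11.5 × 166 / 138 = 13.8 mL.

13.8 mL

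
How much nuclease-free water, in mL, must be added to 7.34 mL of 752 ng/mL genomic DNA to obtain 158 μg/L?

158 μg/L = 158 ng/mL.
V₂ = C₁V₁/C₂ = 752 × 7.34 / 158 = 34.9 mL.
Diluent to add = V₂ − V₁ = 34.9 − 7.34 = 27.6 mL.

27.6 mL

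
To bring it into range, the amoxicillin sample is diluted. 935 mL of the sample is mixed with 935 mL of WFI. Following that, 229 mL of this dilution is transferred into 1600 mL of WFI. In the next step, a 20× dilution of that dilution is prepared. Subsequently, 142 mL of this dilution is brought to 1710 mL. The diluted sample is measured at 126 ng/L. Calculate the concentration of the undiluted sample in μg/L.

485 μg/L

Overall dilution factor = 2 × 7.987 × 20 × 12.04 = 3847.
Original = 126 ng/L × 3847 = 4.85 × 10⁵ ng/L = 485 μg/L.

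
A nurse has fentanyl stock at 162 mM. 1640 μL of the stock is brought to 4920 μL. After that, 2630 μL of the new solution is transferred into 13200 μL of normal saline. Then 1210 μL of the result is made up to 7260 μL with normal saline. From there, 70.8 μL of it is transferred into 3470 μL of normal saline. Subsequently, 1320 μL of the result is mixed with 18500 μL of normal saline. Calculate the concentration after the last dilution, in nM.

1990 nM

Overall dilution factor = 3 × 6.019 × 6 × 50.01 × 15.02 = 8.14 × 10⁴.
162 mM / 8.14 × 10⁴ = 1.99 × 10⁻³ mM = 1990 nM.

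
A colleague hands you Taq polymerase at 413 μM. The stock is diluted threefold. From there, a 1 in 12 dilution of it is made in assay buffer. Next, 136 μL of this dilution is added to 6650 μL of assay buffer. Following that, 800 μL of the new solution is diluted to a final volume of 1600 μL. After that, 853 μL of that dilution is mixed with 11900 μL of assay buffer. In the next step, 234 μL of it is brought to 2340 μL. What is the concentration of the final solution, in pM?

769 pM

Overall dilution factor = 3 × 12 × 49.90 × 2 × 14.95 × 10 = 5.37 × 10⁵.
413 μM / 5.37 × 10⁵ = 7.69 × 10⁻⁴ μM = 769 pM.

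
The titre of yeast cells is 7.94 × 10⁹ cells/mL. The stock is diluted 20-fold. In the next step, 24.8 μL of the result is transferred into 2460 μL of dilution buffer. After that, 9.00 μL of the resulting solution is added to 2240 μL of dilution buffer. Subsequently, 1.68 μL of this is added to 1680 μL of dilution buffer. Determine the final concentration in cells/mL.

Overall dilution factor = 20 × 100.2 × 249.9 × 1001 = 5.01 × 10⁸.
7.94 × 10⁹ cells/mL / 5.01 × 10⁸ = 15.8 cells/mL.

15.8 cells/mL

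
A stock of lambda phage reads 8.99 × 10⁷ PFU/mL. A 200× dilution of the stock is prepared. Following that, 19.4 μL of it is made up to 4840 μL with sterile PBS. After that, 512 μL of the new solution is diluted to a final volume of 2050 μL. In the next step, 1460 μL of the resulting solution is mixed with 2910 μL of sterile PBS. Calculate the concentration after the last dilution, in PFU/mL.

Overall dilution factor = 200 × 249.5 × 4.004 × 2.993 = 5.98 × 10⁵.
8.99 × 10⁷ PFU/mL / 5.98 × 10⁵ = 150 PFU/mL.

150 PFU/mL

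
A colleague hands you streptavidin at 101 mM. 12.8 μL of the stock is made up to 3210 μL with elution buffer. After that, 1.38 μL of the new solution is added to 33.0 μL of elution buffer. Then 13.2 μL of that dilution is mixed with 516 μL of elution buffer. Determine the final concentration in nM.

403 nM

Overall dilution factor = 250.8 × 24.91 × 40.09 = 2.50 × 10⁵.
101 mM / 2.50 × 10⁵ = 4.03 × 10⁻⁴ mM = 403 nM.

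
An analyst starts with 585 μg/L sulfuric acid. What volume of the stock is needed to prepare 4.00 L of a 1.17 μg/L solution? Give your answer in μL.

8000 μL

V₁ = C₂V₂/C₁ = 1.17 × 4.00 / 585 = 8.00 × 10⁻³ L = 8000 μL.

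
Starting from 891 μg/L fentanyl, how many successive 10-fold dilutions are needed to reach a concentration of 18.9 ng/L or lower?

Need 10ⁿ ≥ 4.71 × 10⁴, so n ≥ log(4.71 × 10⁴)/log(10) = 4.67.
Minimum whole steps: n = 5.

5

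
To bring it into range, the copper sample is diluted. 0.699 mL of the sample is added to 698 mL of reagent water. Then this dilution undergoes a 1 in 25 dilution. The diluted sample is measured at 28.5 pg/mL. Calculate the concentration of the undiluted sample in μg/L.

712 μg/L

Overall dilution factor = 999.6 × 25 = 2.50 × 10⁴.
Original = 28.5 pg/mL × 2.50 × 10⁴ = 7.12 × 10⁵ pg/mL = 712 μg/L.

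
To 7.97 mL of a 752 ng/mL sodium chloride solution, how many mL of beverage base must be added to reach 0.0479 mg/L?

0.0479 mg/L = 47.9 ng/mL.
V₂ = C₁V₁/C₂ = 752 × 7.97 / 47.9 = 125 mL.
Diluent to add = V₂ − V₁ = 125 − 7.97 = 117 mL.

117 mL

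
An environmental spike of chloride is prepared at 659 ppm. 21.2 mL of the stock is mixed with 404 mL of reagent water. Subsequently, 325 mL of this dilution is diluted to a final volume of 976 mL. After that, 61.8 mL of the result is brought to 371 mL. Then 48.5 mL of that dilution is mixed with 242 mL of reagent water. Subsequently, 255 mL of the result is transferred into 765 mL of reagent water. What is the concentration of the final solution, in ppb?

76.1 ppb

Overall dilution factor = 20.06 × 3.003 × 6.003 × 5.990 × 4 = 8663.
659 ppm / 8663 = 0.0761 ppm = 76.1 ppb.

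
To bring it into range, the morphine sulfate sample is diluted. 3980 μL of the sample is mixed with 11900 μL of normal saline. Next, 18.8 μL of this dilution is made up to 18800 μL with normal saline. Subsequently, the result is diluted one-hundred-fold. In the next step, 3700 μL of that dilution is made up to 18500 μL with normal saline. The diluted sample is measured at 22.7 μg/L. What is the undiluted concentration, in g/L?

Overall dilution factor = 3.990 × 1000 × 100 × 5 = 1.99 × 10⁶.
Original = 22.7 μg/L × 1.99 × 10⁶ = 4.53 × 10⁷ μg/L = 45.3 g/L.

45.3 g/L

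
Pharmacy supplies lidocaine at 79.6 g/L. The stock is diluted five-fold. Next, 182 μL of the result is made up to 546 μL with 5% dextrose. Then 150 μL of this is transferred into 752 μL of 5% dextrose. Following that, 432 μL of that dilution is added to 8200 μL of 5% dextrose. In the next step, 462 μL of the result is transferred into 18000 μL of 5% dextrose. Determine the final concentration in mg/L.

1.11 mg/L

Overall dilution factor = 5 × 3 × 6.013 × 19.98 × 39.96 = 7.20 × 10⁴.
79.6 g/L / 7.20 × 10⁴ = 1.11 × 10⁻³ g/L = 1.11 mg/L.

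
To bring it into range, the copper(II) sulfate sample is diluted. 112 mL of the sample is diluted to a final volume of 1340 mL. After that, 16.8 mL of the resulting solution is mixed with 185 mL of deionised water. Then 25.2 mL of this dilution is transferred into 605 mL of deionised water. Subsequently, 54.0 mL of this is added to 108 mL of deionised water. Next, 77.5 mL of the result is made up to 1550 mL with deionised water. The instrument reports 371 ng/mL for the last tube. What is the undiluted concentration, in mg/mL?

80.0 mg/mL

Overall dilution factor = 11.96 × 12.01 × 25.01 × 3 × 20 = 2.16 × 10⁵.
Original = 371 ng/mL × 2.16 × 10⁵ = 8.00 × 10⁷ ng/mL = 80.0 mg/mL.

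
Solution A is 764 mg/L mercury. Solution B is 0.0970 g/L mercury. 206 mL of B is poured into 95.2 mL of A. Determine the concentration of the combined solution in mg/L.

308 mg/L

C_B = 0.0970 g/L = 97.0 mg/L.
C_mix = (C_A·V_A + C_B·V_B)/(V_A + V_B) = (764×95.2 + 97.0×206) / 301.2 = 308 mg/L.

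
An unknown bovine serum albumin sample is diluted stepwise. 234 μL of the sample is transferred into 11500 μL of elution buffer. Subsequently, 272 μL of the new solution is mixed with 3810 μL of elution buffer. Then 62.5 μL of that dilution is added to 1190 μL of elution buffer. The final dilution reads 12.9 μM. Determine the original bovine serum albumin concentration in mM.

Overall dilution factor = 50.15 × 15.01 × 20.04 = 1.51 × 10⁴.
Original = 12.9 μM × 1.51 × 10⁴ = 1.95 × 10⁵ μM = 195 mM.

195 mM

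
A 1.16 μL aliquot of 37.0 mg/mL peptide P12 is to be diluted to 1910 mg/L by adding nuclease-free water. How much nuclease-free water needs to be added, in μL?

21.3 μL

1910 mg/L = 1.91 mg/mL.
V₂ = C₁V₁/C₂ = 37.0 × 1.16 / 1.91 = 22.5 μL.
Diluent to add = V₂ − V₁ = 22.5 − 1.16 = 21.3 μL.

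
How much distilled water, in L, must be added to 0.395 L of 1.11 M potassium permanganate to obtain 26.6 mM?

16.1 L

26.6 mM = 0.0266 M.
V₂ = C₁V₁/C₂ = 1.11 × 0.395 / 0.0266 = 16.5 L.
Diluent to add = V₂ − V₁ = 16.5 − 0.395 = 16.1 L.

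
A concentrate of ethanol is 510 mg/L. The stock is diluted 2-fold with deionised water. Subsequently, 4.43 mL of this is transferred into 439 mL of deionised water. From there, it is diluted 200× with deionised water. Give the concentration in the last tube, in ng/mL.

Overall dilution factor = 2 × 100.1 × 200 = 4.00 × 10⁴.
510 mg/L / 4.00 × 10⁴ = 0.0127 mg/L = 12.7 ng/mL.

12.7 ng/mL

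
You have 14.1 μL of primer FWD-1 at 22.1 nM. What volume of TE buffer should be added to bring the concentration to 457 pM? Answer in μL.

457 pM = 0.457 nM.
V₂ = C₁V₁/C₂ = 22.1 × 14.1 / 0.457 = 682 μL.
Diluent to add = V₂ − V₁ = 682 − 14.1 = 668 μL.

668 μL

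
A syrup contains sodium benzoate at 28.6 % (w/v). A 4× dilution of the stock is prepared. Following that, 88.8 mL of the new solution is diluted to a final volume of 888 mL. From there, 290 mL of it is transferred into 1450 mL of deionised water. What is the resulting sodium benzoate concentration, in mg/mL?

Overall dilution factor = 4 × 10 × 6 = 240.
28.6 % (w/v) / 240 = 0.119 % (w/v) = 1.19 mg/mL.

1.19 mg/mL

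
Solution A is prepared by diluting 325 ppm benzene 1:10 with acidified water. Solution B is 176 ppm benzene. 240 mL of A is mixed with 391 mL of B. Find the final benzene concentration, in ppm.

C_A = 325 ppm / 10 = 32.5 ppm.
C_mix = (C_A·V_A + C_B·V_B)/(V_A + V_B) = (32.5×240 + 176×391) / 631.0 = 121 ppm.

121 ppm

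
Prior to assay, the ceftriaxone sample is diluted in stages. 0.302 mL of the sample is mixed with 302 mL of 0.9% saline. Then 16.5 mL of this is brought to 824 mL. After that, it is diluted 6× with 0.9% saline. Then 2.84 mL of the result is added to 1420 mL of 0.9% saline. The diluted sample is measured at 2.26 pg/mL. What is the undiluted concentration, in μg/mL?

340 μg/mL

Overall dilution factor = 1001 × 49.94 × 6 × 501 = 1.50 × 10⁸.
Original = 2.26 pg/mL × 1.50 × 10⁸ = 3.40 × 10⁸ pg/mL = 340 μg/mL.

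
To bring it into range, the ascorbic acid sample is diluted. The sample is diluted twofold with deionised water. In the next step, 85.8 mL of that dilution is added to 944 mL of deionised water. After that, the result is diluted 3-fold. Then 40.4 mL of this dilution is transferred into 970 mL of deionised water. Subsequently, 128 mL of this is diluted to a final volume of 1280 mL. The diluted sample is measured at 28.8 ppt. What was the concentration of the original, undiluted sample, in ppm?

Overall dilution factor = 2 × 12.00 × 3 × 25.01 × 10 = 1.80 × 10⁴.
Original = 28.8 ppt × 1.80 × 10⁴ = 5.19 × 10⁵ ppt = 0.519 ppm.

0.519 ppm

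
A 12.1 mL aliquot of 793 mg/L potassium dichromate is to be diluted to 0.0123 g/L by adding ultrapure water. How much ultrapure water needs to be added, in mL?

0.0123 g/L = 12.3 mg/L.
V₂ = C₁V₁/C₂ = 793 × 12.1 / 12.3 = 780 mL.
Diluent to add = V₂ − V₁ = 780 − 12.1 = 768 mL.

768 mL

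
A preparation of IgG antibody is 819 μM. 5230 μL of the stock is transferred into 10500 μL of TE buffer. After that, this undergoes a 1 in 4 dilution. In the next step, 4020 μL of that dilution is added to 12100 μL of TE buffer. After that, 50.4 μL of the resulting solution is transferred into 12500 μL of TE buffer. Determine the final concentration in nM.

Overall dilution factor = 3.008 × 4 × 4.010 × 249.0 = 1.20 × 10⁴.
819 μM / 1.20 × 10⁴ = 0.0682 μM = 68.2 nM.

68.2 nM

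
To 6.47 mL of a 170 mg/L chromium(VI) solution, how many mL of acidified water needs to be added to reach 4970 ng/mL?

215 mL

4970 ng/mL = 4.97 mg/L.
V₂ = C₁V₁/C₂ = 170 × 6.47 / 4.97 = 221 mL.
Diluent to add = V₂ − V₁ = 221 − 6.47 = 215 mL.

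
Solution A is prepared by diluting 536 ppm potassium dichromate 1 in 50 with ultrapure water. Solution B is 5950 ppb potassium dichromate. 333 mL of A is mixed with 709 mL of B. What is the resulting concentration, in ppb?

C_A = 536 ppm / 50 = 10.7 ppm.
C_B = 5950 ppb = 5.95 ppm.
C_mix = (C_A·V_A + C_B·V_B)/(V_A + V_B) = (10.7×333 + 5.95×709) / 1042 = 7.47 ppm = 7470 ppb.

7470 ppb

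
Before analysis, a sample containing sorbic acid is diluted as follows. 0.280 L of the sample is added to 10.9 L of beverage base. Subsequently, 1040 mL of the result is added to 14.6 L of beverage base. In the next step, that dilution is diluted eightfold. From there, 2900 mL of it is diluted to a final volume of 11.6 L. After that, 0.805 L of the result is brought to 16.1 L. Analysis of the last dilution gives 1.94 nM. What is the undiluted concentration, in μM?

746 μM

Overall dilution factor = 39.93 × 15.04 × 8 × 4 × 20 = 3.84 × 10⁵.
Original = 1.94 nM × 3.84 × 10⁵ = 7.46 × 10⁵ nM = 746 μM.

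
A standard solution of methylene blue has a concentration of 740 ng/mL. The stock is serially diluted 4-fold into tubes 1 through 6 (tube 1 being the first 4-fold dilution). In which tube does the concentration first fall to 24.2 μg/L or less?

Tube n has concentration 740 ng/mL / 4ⁿ.
Need 4ⁿ ≥ 740 ng/mL / 24.2 μg/L = 30.6, so n ≥ 2.47.
First such tube: n = 3.

tube 3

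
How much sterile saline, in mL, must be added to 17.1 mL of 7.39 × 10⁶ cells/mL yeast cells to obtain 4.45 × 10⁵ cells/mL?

V₂ = C₁V₁/C₂ = 7.39 × 10⁶ × 17.1 / 4.45 × 10⁵ = 284 mL.
Diluent to add = V₂ − V₁ = 284 − 17.1 = 267 mL.

267 mL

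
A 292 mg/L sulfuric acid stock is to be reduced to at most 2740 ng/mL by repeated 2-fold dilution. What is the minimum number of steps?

Need 2ⁿ ≥ 107, so n ≥ log(107)/log(2) = 6.74.
Minimum whole steps: n = 7.

7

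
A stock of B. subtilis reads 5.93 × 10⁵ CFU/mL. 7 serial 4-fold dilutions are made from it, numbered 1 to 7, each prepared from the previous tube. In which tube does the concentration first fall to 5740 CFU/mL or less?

tube 4

Tube n has concentration 5.93 × 10⁵ CFU/mL / 4ⁿ.
Need 4ⁿ ≥ 5.93 × 10⁵ CFU/mL / 5740 CFU/mL = 103, so n ≥ 3.35.
First such tube: n = 4.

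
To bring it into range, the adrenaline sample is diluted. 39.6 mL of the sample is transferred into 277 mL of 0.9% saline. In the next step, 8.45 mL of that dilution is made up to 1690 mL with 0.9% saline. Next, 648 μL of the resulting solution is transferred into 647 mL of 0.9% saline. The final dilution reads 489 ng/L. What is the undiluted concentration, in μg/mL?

781 μg/mL

Overall dilution factor = 7.995 × 200 × 999.5 = 1.60 × 10⁶.
Original = 489 ng/L × 1.60 × 10⁶ = 7.81 × 10⁸ ng/L = 781 μg/mL.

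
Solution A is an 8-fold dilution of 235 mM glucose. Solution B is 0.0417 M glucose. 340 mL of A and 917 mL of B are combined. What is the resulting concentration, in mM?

38.4 mM

C_A = 235 mM / 8 = 29.4 mM.
C_B = 0.0417 M = 41.7 mM.
C_mix = (C_A·V_A + C_B·V_B)/(V_A + V_B) = (29.4×340 + 41.7×917) / 1257 = 38.4 mM.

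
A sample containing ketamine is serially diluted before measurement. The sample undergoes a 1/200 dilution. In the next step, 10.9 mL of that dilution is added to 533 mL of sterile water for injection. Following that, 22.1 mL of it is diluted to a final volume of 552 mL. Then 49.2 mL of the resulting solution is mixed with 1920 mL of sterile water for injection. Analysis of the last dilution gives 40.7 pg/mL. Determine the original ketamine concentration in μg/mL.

Overall dilution factor = 200 × 49.90 × 24.98 × 40.02 = 9.98 × 10⁶.
Original = 40.7 pg/mL × 9.98 × 10⁶ = 4.06 × 10⁸ pg/mL = 406 μg/mL.

406 μg/mL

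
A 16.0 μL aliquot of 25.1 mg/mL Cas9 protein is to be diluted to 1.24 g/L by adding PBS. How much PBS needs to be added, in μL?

308 μL

1.24 g/L = 1.24 mg/mL.
V₂ = C₁V₁/C₂ = 25.1 × 16.0 / 1.24 = 324 μL.
Diluent to add = V₂ − V₁ = 324 − 16.0 = 308 μL.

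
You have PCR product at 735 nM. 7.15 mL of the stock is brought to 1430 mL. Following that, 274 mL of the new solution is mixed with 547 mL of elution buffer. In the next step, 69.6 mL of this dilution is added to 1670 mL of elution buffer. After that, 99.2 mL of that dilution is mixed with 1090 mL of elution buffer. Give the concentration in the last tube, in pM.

Overall dilution factor = 200 × 2.996 × 24.99 × 11.99 = 1.80 × 10⁵.
735 nM / 1.80 × 10⁵ = 4.09 × 10⁻³ nM = 4.09 pM.

4.09 pM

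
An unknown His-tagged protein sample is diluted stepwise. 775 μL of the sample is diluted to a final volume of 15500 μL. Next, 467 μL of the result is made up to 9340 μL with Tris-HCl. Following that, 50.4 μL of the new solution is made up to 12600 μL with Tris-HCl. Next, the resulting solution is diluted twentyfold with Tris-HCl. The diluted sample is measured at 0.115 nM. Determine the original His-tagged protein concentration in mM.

Overall dilution factor = 20 × 20 × 250 × 20 = 2.00 × 10⁶.
Original = 0.115 nM × 2.00 × 10⁶ = 2.30 × 10⁵ nM = 0.230 mM.

0.230 mM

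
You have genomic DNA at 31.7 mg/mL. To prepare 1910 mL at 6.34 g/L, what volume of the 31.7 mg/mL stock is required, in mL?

382 mL

6.34 g/L = 6.34 mg/mL.
V₁ = C₂V₂/C₁ = 6.34 × 1910 / 31.7 = 382 mL.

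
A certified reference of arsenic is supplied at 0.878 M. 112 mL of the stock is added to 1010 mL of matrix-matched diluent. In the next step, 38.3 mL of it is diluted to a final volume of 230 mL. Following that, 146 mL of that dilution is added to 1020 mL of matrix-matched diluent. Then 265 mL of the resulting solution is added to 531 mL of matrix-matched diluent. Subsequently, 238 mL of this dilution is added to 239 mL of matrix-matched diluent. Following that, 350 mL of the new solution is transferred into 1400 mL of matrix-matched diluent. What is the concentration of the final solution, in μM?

Overall dilution factor = 10.02 × 6.005 × 7.986 × 3.004 × 2.004 × 5 = 1.45 × 10⁴.
0.878 M / 1.45 × 10⁴ = 6.07 × 10⁻⁵ M = 60.7 μM.

60.7 μM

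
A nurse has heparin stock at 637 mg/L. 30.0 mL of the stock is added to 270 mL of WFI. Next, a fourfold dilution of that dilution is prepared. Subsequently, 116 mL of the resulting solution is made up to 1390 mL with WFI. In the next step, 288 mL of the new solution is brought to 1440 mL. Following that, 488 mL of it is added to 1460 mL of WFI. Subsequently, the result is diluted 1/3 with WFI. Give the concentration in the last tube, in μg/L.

22.2 μg/L

Overall dilution factor = 10 × 4 × 11.98 × 5 × 3.992 × 3 = 2.87 × 10⁴.
637 mg/L / 2.87 × 10⁴ = 0.0222 mg/L = 22.2 μg/L.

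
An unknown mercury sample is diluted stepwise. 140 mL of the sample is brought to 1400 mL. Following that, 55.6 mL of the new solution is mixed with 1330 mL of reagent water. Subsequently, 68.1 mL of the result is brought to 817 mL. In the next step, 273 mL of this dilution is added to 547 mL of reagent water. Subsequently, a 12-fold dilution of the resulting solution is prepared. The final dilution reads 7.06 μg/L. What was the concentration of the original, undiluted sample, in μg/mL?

Overall dilution factor = 10 × 24.92 × 12.00 × 3.004 × 12 = 1.08 × 10⁵.
Original = 7.06 μg/L × 1.08 × 10⁵ = 7.61 × 10⁵ μg/L = 761 μg/mL.

761 μg/mL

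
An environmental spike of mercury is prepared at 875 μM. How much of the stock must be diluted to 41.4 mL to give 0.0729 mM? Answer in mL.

3.45 mL

0.0729 mM = 72.9 μM.
V₁ = C₂V₂/C₁ = 72.9 × 41.4 / 875 = 3.45 mL.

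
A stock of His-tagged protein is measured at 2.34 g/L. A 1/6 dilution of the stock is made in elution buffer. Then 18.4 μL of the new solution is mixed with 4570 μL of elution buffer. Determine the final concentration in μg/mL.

Overall dilution factor = 6 × 249.4 = 1496.
2.34 g/L / 1496 = 1.56 × 10⁻³ g/L = 1.56 μg/mL.

1.56 μg/mL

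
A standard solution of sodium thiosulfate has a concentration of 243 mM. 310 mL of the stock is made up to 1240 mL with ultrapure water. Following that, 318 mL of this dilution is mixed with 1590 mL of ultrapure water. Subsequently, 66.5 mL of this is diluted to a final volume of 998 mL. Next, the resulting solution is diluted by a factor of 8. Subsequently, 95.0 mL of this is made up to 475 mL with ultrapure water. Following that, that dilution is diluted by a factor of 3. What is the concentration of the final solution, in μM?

Overall dilution factor = 4 × 6 × 15.01 × 8 × 5 × 3 = 4.32 × 10⁴.
243 mM / 4.32 × 10⁴ = 5.62 × 10⁻³ mM = 5.62 μM.

5.62 μM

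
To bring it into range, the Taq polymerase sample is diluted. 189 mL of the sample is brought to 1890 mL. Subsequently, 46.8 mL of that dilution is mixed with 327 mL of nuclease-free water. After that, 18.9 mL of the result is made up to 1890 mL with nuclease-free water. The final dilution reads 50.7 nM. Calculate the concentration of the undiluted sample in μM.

405 μM

Overall dilution factor = 10 × 7.987 × 100 = 7987.
Original = 50.7 nM × 7987 = 4.05 × 10⁵ nM = 405 μM.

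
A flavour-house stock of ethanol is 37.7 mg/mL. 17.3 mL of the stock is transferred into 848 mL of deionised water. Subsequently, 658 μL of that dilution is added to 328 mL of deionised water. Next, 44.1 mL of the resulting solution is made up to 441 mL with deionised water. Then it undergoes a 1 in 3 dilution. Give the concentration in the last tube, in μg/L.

Overall dilution factor = 50.02 × 499.5 × 10 × 3 = 7.49 × 10⁵.
37.7 mg/mL / 7.49 × 10⁵ = 5.03 × 10⁻⁵ mg/mL = 50.3 μg/L.

50.3 μg/L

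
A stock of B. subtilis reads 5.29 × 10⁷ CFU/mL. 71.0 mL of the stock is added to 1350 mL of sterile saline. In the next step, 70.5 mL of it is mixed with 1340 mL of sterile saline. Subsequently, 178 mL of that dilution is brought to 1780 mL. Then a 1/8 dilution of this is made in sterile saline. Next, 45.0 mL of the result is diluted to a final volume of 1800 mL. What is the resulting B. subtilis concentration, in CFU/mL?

41.3 CFU/mL

Overall dilution factor = 20.01 × 20.01 × 10 × 8 × 40 = 1.28 × 10⁶.
5.29 × 10⁷ CFU/mL / 1.28 × 10⁶ = 41.3 CFU/mL.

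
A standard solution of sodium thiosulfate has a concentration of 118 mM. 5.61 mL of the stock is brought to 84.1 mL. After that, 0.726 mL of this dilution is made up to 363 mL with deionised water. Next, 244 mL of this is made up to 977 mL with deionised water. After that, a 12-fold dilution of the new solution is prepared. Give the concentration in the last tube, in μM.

Overall dilution factor = 14.99 × 500 × 4.004 × 12 = 3.60 × 10⁵.
118 mM / 3.60 × 10⁵ = 3.28 × 10⁻⁴ mM = 0.328 μM.

0.328 μM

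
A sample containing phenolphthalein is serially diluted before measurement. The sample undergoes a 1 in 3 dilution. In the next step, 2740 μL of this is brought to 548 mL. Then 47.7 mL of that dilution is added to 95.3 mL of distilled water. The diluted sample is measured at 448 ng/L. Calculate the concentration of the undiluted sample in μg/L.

806 μg/L

Overall dilution factor = 3 × 200 × 2.998 = 1799.
Original = 448 ng/L × 1799 = 8.06 × 10⁵ ng/L = 806 μg/L.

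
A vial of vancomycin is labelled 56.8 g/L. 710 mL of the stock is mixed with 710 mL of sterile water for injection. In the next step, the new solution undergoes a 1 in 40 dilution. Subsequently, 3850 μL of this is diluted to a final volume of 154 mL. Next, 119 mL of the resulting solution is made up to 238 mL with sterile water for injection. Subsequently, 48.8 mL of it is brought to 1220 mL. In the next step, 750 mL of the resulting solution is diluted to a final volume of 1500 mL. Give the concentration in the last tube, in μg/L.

177 μg/L

Overall dilution factor = 2 × 40 × 40 × 2 × 25 × 2 = 3.20 × 10⁵.
56.8 g/L / 3.20 × 10⁵ = 1.77 × 10⁻⁴ g/L = 177 μg/L.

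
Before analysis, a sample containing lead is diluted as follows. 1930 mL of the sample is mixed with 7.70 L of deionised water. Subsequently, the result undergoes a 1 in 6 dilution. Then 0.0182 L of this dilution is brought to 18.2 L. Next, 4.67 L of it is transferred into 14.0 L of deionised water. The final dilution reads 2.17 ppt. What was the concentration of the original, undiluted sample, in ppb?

260 ppb

Overall dilution factor = 4.990 × 6 × 1000 × 3.998 = 1.20 × 10⁵.
Original = 2.17 ppt × 1.20 × 10⁵ = 2.60 × 10⁵ ppt = 260 ppb.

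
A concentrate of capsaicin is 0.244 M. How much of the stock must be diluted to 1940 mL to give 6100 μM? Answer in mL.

48.5 mL

6100 μM = 6.10 × 10⁻³ M.
V₁ = C₂V₂/C₁ = 6.10 × 10⁻³ × 1940 / 0.244 = 48.5 mL.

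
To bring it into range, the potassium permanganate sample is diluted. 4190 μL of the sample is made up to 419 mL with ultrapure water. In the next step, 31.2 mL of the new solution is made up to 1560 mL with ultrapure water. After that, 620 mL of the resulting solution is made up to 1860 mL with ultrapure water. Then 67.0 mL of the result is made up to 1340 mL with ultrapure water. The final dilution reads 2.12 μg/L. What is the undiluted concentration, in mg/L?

Overall dilution factor = 100 × 50 × 3 × 20 = 3.00 × 10⁵.
Original = 2.12 μg/L × 3.00 × 10⁵ = 6.36 × 10⁵ μg/L = 636 mg/L.

636 mg/L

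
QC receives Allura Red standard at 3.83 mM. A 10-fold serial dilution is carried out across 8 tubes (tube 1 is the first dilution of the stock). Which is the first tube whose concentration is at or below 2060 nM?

Tube n has concentration 3.83 mM / 10ⁿ.
Need 10ⁿ ≥ 3.83 mM / 2060 nM = 1859, so n ≥ 3.27.
First such tube: n = 4.

tube 4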